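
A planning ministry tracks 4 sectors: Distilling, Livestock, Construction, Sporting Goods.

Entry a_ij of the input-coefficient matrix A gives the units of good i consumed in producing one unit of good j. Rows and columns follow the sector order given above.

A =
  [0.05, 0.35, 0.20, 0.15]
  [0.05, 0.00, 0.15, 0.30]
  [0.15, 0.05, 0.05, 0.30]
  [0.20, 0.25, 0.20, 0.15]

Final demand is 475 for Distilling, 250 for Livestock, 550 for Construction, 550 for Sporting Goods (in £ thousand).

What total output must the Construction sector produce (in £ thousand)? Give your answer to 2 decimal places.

I − A =
  [   0.95    -0.35    -0.20    -0.15]
  [  -0.05     1.00    -0.15    -0.30]
  [  -0.15    -0.05     0.95    -0.30]
  [  -0.20    -0.25    -0.20     0.85]
Compute the cofactors C_ij = (−1)^(i+j)·(3×3 minor ij) of I−A; the adjugate is their transpose:
adj(I−A) = Cᵀ =
  [ 0.655625   0.322250   0.256250   0.319875]
  [ 0.131500   0.639625   0.195625   0.318000]
  [ 0.185125   0.181375   0.668500   0.332625]
  [ 0.236500   0.306625   0.275125   0.840375]
det(I−A) = Σ_j (I−A)_1j·C_1j = (0.95)(0.655625) + (-0.35)(0.131500) + (-0.20)(0.185125) + (-0.15)(0.236500) = 0.50431875
(I − A)⁻¹ = adj(I−A) / det(I−A) ≈
  [   1.3000     0.6390     0.5081     0.6343]
  [   0.2607     1.2683     0.3879     0.6306]
  [   0.3671     0.3596     1.3256     0.6596]
  [   0.4689     0.6080     0.5455     1.6664]
x = (I − A)⁻¹ d = adj(I−A)·d / det(I−A), with det(I−A) = 0.50431875:
  x_1 = (0.655625·475 + 0.322250·250 + 0.256250·550 + 0.319875·550) / 0.50431875 = 708.853125 / 0.50431875 ≈ 1405.57
  x_2 = (0.131500·475 + 0.639625·250 + 0.195625·550 + 0.318000·550) / 0.50431875 = 504.8625 / 0.50431875 ≈ 1001.08
  x_3 = (0.185125·475 + 0.181375·250 + 0.668500·550 + 0.332625·550) / 0.50431875 = 683.896875 / 0.50431875 ≈ 1356.08
  x_4 = (0.236500·475 + 0.306625·250 + 0.275125·550 + 0.840375·550) / 0.50431875 = 802.51875 / 0.50431875 ≈ 1591.29

x_3 = 1356.08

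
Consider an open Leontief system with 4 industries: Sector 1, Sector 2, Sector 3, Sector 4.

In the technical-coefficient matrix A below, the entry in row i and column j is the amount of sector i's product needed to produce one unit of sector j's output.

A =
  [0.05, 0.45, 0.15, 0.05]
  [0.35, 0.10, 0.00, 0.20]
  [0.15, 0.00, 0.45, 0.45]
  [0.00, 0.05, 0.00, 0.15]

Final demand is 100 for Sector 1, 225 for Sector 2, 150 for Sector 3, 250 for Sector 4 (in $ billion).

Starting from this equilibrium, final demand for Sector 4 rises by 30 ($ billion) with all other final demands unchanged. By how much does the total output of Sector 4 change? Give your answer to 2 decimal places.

I − A =
  [   0.95    -0.45    -0.15    -0.05]
  [  -0.35     0.90     0.00    -0.20]
  [  -0.15     0.00     0.55    -0.45]
  [   0.00    -0.05     0.00     0.85]
Compute the cofactors C_ij = (−1)^(i+j)·(3×3 minor ij) of I−A; the adjugate is their transpose:
adj(I−A) = Cᵀ =
  [ 0.415250   0.215125   0.113250   0.135000]
  [ 0.163625   0.425000   0.044625   0.133250]
  [ 0.121125   0.079125   0.582500   0.334125]
  [ 0.009625   0.025000   0.002625   0.363375]
det(I−A) = Σ_j (I−A)_1j·C_1j = (0.95)(0.415250) + (-0.45)(0.163625) + (-0.15)(0.121125) + (-0.05)(0.009625) = 0.30220625
(I − A)⁻¹ = adj(I−A) / det(I−A) ≈
  [   1.3741     0.7118     0.3747     0.4467]
  [   0.5414     1.4063     0.1477     0.4409]
  [   0.4008     0.2618     1.9275     1.1056]
  [   0.0318     0.0827     0.0087     1.2024]
Δx = (I − A)⁻¹ Δd with Δd having +30 in the Sector 4 component and 0 elsewhere.
So Δx_4 = L_44 · (+30), where L_44 = adj(I−A)_44 / det(I−A) = 0.363375 / 0.30220625.
Δx_4 = 0.363375 × (+30) / 0.30220625 = 10.90125 / 0.30220625 ≈ 36.07.

Δx_4 = 36.07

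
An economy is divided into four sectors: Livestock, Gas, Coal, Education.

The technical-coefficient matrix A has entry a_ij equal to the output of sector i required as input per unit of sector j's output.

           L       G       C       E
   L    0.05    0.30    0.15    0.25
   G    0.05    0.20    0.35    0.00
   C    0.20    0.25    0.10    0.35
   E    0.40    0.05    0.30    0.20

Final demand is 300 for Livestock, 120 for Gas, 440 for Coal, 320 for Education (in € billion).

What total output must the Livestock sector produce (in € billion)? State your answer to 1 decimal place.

I − A =
  [   0.95    -0.30    -0.15    -0.25]
  [  -0.05     0.80    -0.35     0.00]
  [  -0.20    -0.25     0.90    -0.35]
  [  -0.40    -0.05    -0.30     0.80]
Compute the cofactors C_ij = (−1)^(i+j)·(3×3 minor ij) of I−A; the adjugate is their transpose:
adj(I−A) = Cᵀ =
  [ 0.415875   0.247125   0.244375   0.236875]
  [ 0.135750   0.434250   0.240750   0.147750]
  [ 0.250875   0.274125   0.515375   0.303875]
  [ 0.310500   0.253500   0.330500   0.540500]
det(I−A) = Σ_j (I−A)_1j·C_1j = (0.95)(0.415875) + (-0.30)(0.135750) + (-0.15)(0.250875) + (-0.25)(0.310500) = 0.2391
(I − A)⁻¹ = adj(I−A) / det(I−A) ≈
  [   1.7393     1.0336     1.0221     0.9907]
  [   0.5678     1.8162     1.0069     0.6179]
  [   1.0492     1.1465     2.1555     1.2709]
  [   1.2986     1.0602     1.3823     2.2606]
x = (I − A)⁻¹ d = adj(I−A)·d / det(I−A), with det(I−A) = 0.2391:
  x_L = (0.415875·300 + 0.247125·120 + 0.244375·440 + 0.236875·320) / 0.2391 = 337.7425 / 0.2391 ≈ 1412.6
  x_G = (0.135750·300 + 0.434250·120 + 0.240750·440 + 0.147750·320) / 0.2391 = 246.045 / 0.2391 ≈ 1029.0
  x_C = (0.250875·300 + 0.274125·120 + 0.515375·440 + 0.303875·320) / 0.2391 = 432.1625 / 0.2391 ≈ 1807.5
  x_E = (0.310500·300 + 0.253500·120 + 0.330500·440 + 0.540500·320) / 0.2391 = 441.95 / 0.2391 ≈ 1848.4

x_L = 1412.6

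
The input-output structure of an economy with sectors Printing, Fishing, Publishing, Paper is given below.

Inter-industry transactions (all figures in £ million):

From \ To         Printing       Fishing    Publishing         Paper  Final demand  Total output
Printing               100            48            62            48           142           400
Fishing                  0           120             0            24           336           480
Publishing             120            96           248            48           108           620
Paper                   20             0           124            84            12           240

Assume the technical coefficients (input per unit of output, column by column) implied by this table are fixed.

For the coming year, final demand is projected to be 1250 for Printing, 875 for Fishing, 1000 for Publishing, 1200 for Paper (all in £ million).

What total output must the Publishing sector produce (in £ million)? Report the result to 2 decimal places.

x_3 = 5263.19

Technical coefficients a_ij = z_ij / X_j:
  a_11 = 100/400 = 0.25, a_21 = 0/400 = 0.00, a_31 = 120/400 = 0.30, a_41 = 20/400 = 0.05
  a_12 = 48/480 = 0.10, a_22 = 120/480 = 0.25, a_32 = 96/480 = 0.20, a_42 = 0/480 = 0.00
  a_13 = 62/620 = 0.10, a_23 = 0/620 = 0.00, a_33 = 248/620 = 0.40, a_43 = 124/620 = 0.20
  a_14 = 48/240 = 0.20, a_24 = 24/240 = 0.10, a_34 = 48/240 = 0.20, a_44 = 84/240 = 0.35
I − A =
  [   0.75    -0.10    -0.10    -0.20]
  [   0.00     0.75     0.00    -0.10]
  [  -0.30    -0.20     0.60    -0.20]
  [  -0.05     0.00    -0.20     0.65]
Compute the cofactors C_ij = (−1)^(i+j)·(3×3 minor ij) of I−A; the adjugate is their transpose:
adj(I−A) = Cᵀ =
  [ 0.258500   0.056000   0.080750   0.113000]
  [ 0.009000   0.224000   0.015500   0.042000]
  [ 0.154750   0.116000   0.357625   0.175500]
  [ 0.067500   0.040000   0.116250   0.315000]
det(I−A) = Σ_j (I−A)_1j·C_1j = (0.75)(0.258500) + (-0.10)(0.009000) + (-0.10)(0.154750) + (-0.20)(0.067500) = 0.1640
(I − A)⁻¹ = adj(I−A) / det(I−A) ≈
  [   1.5762     0.3415     0.4924     0.6890]
  [   0.0549     1.3659     0.0945     0.2561]
  [   0.9436     0.7073     2.1806     1.0701]
  [   0.4116     0.2439     0.7088     1.9207]
x = (I − A)⁻¹ d = adj(I−A)·d / det(I−A), with det(I−A) = 0.1640:
  x_1 = (0.258500·1250 + 0.056000·875 + 0.080750·1000 + 0.113000·1200) / 0.1640 = 588.475 / 0.1640 ≈ 3588.26
  x_2 = (0.009000·1250 + 0.224000·875 + 0.015500·1000 + 0.042000·1200) / 0.1640 = 273.15 / 0.1640 ≈ 1665.55
  x_3 = (0.154750·1250 + 0.116000·875 + 0.357625·1000 + 0.175500·1200) / 0.1640 = 863.1625 / 0.1640 ≈ 5263.19
  x_4 = (0.067500·1250 + 0.040000·875 + 0.116250·1000 + 0.315000·1200) / 0.1640 = 613.625 / 0.1640 ≈ 3741.62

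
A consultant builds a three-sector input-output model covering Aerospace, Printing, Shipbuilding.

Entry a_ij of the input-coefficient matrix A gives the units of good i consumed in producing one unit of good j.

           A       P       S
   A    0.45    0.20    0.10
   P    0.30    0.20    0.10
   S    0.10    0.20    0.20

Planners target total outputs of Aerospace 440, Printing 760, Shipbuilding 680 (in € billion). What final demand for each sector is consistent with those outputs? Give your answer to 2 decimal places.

d_A = 22.00, d_P = 408.00, d_S = 348.00

I − A =
  [   0.55    -0.20    -0.10]
  [  -0.30     0.80    -0.10]
  [  -0.10    -0.20     0.80]
d = (I − A) x:
  d_A = (+0.55)·440 + (-0.20)·760 + (-0.10)·680 = 22.00
  d_P = (-0.30)·440 + (+0.80)·760 + (-0.10)·680 = 408.00
  d_S = (-0.10)·440 + (-0.20)·760 + (+0.80)·680 = 348.00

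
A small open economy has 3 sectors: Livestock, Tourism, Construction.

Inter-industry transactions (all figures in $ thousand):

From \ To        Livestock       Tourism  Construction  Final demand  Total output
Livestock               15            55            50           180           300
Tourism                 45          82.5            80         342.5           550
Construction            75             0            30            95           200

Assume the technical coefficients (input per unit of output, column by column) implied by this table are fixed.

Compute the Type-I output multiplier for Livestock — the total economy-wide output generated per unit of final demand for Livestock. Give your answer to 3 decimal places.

m_1 = 1.904

Technical coefficients a_ij = z_ij / X_j:
  a_11 = 15/300 = 0.05, a_21 = 45/300 = 0.15, a_31 = 75/300 = 0.25
  a_12 = 55/550 = 0.10, a_22 = 82.5/550 = 0.15, a_32 = 0/550 = 0.00
  a_13 = 50/200 = 0.25, a_23 = 80/200 = 0.40, a_33 = 30/200 = 0.15
I − A =
  [   0.95    -0.10    -0.25]
  [  -0.15     0.85    -0.40]
  [  -0.25     0.00     0.85]
Cofactors of I−A, C_ij = (−1)^(i+j)·(minor ij) (rows/columns in the sector order above):
  C_11 = (0.85)(0.85) − (-0.40)(0.00) = 0.7225
  C_12 = −[(-0.15)(0.85) − (-0.40)(-0.25)] = 0.2275
  C_13 = (-0.15)(0.00) − (0.85)(-0.25) = 0.2125
  C_21 = −[(-0.10)(0.85) − (-0.25)(0.00)] = 0.0850
  C_22 = (0.95)(0.85) − (-0.25)(-0.25) = 0.7450
  C_23 = −[(0.95)(0.00) − (-0.10)(-0.25)] = 0.0250
  C_31 = (-0.10)(-0.40) − (-0.25)(0.85) = 0.2525
  C_32 = −[(0.95)(-0.40) − (-0.25)(-0.15)] = 0.4175
  C_33 = (0.95)(0.85) − (-0.10)(-0.15) = 0.7925
det(I−A) = Σ_j (I−A)_1j·C_1j = (0.95)(0.7225) + (-0.10)(0.2275) + (-0.25)(0.2125) = 0.6105
adj(I−A) = Cᵀ =
  [ 0.7225   0.0850   0.2525]
  [ 0.2275   0.7450   0.4175]
  [ 0.2125   0.0250   0.7925]
(I − A)⁻¹ = adj(I−A) / det(I−A) ≈
  [   1.1835     0.1392     0.4136]
  [   0.3726     1.2203     0.6839]
  [   0.3481     0.0410     1.2981]
The output multiplier for sector j is the column-j sum of the Leontief inverse (I − A)⁻¹ = adj(I−A) / det(I−A).
Column 1 of adj(I−A): (0.7225, 0.2275, 0.2125); det(I−A) = 0.6105.
m_1 = (0.7225 + 0.2275 + 0.2125) / 0.6105 = 1.1625 / 0.6105 ≈ 1.904.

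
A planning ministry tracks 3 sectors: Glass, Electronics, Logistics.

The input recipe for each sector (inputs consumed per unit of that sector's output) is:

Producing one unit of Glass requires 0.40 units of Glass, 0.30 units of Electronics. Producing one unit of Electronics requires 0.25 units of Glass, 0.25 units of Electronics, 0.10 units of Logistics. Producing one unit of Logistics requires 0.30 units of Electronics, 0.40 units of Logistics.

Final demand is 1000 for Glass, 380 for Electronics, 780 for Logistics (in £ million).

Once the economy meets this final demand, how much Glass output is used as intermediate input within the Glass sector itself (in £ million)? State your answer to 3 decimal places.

z_GG = 1034.783

I − A =
  [   0.60    -0.25     0.00]
  [  -0.30     0.75    -0.30]
  [   0.00    -0.10     0.60]
Cofactors of I−A, C_ij = (−1)^(i+j)·(minor ij) (rows/columns in the sector order above):
  C_11 = (0.75)(0.60) − (-0.30)(-0.10) = 0.4200
  C_12 = −[(-0.30)(0.60) − (-0.30)(0.00)] = 0.1800
  C_13 = (-0.30)(-0.10) − (0.75)(0.00) = 0.0300
  C_21 = −[(-0.25)(0.60) − (0.00)(-0.10)] = 0.1500
  C_22 = (0.60)(0.60) − (0.00)(0.00) = 0.3600
  C_23 = −[(0.60)(-0.10) − (-0.25)(0.00)] = 0.0600
  C_31 = (-0.25)(-0.30) − (0.00)(0.75) = 0.0750
  C_32 = −[(0.60)(-0.30) − (0.00)(-0.30)] = 0.1800
  C_33 = (0.60)(0.75) − (-0.25)(-0.30) = 0.3750
det(I−A) = Σ_j (I−A)_1j·C_1j = (0.60)(0.4200) + (-0.25)(0.1800) + (0.00)(0.0300) = 0.2070
adj(I−A) = Cᵀ =
  [ 0.4200   0.1500   0.0750]
  [ 0.1800   0.3600   0.1800]
  [ 0.0300   0.0600   0.3750]
(I − A)⁻¹ = adj(I−A) / det(I−A) ≈
  [   2.0290     0.7246     0.3623]
  [   0.8696     1.7391     0.8696]
  [   0.1449     0.2899     1.8116]
First solve x = (I − A)⁻¹ d = adj(I−A)·d / det(I−A); in particular x_G = (0.4200·1000 + 0.1500·380 + 0.0750·780) / 0.2070 = 535.50 / 0.2070 ≈ 2586.95652.
Intermediate flow from G to G: z_GG = a_GG · x_G = 0.40 × 535.50 / 0.2070 = 214.20 / 0.2070 ≈ 1034.783.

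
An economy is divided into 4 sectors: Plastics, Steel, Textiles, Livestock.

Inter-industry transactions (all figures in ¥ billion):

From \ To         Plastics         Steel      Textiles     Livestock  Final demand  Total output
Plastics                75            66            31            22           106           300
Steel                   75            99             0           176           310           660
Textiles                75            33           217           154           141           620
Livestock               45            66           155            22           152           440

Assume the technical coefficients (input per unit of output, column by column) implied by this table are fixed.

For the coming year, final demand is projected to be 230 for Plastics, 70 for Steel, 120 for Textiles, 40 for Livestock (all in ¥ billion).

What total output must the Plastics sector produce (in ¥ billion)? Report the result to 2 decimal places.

x_1 = 403.41

Technical coefficients a_ij = z_ij / X_j:
  a_11 = 75/300 = 0.25, a_21 = 75/300 = 0.25, a_31 = 75/300 = 0.25, a_41 = 45/300 = 0.15
  a_12 = 66/660 = 0.10, a_22 = 99/660 = 0.15, a_32 = 33/660 = 0.05, a_42 = 66/660 = 0.10
  a_13 = 31/620 = 0.05, a_23 = 0/620 = 0.00, a_33 = 217/620 = 0.35, a_43 = 155/620 = 0.25
  a_14 = 22/440 = 0.05, a_24 = 176/440 = 0.40, a_34 = 154/440 = 0.35, a_44 = 22/440 = 0.05
I − A =
  [   0.75    -0.10    -0.05    -0.05]
  [  -0.25     0.85     0.00    -0.40]
  [  -0.25    -0.05     0.65    -0.35]
  [  -0.15    -0.10    -0.25     0.95]
Compute the cofactors C_ij = (−1)^(i+j)·(3×3 minor ij) of I−A; the adjugate is their transpose:
adj(I−A) = Cᵀ =
  [ 0.419500   0.061000   0.059000   0.069500]
  [ 0.196500   0.375000   0.093000   0.202500]
  [ 0.260125   0.091750   0.538250   0.250625]
  [ 0.155375   0.073250   0.160750   0.386875]
det(I−A) = Σ_j (I−A)_1j·C_1j = (0.75)(0.419500) + (-0.10)(0.196500) + (-0.05)(0.260125) + (-0.05)(0.155375) = 0.2742
(I − A)⁻¹ = adj(I−A) / det(I−A) ≈
  [   1.5299     0.2225     0.2152     0.2535]
  [   0.7166     1.3676     0.3392     0.7385]
  [   0.9487     0.3346     1.9630     0.9140]
  [   0.5666     0.2671     0.5863     1.4109]
x = (I − A)⁻¹ d = adj(I−A)·d / det(I−A), with det(I−A) = 0.2742:
  x_1 = (0.419500·230 + 0.061000·70 + 0.059000·120 + 0.069500·40) / 0.2742 = 110.615 / 0.2742 ≈ 403.41
  x_2 = (0.196500·230 + 0.375000·70 + 0.093000·120 + 0.202500·40) / 0.2742 = 90.705 / 0.2742 ≈ 330.80
  x_3 = (0.260125·230 + 0.091750·70 + 0.538250·120 + 0.250625·40) / 0.2742 = 140.86625 / 0.2742 ≈ 513.74
  x_4 = (0.155375·230 + 0.073250·70 + 0.160750·120 + 0.386875·40) / 0.2742 = 75.62875 / 0.2742 ≈ 275.82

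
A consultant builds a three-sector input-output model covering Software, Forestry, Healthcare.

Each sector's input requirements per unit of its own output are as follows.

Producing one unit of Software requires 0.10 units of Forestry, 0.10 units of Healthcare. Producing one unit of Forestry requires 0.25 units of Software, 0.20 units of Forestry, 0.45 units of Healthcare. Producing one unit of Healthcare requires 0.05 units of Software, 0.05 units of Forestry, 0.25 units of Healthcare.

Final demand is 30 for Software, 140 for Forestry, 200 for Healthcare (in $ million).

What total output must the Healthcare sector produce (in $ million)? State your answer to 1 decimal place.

I − A =
  [   1.00    -0.25    -0.05]
  [  -0.10     0.80    -0.05]
  [  -0.10    -0.45     0.75]
Cofactors of I−A, C_ij = (−1)^(i+j)·(minor ij) (rows/columns in the sector order above):
  C_11 = (0.80)(0.75) − (-0.05)(-0.45) = 0.5775
  C_12 = −[(-0.10)(0.75) − (-0.05)(-0.10)] = 0.0800
  C_13 = (-0.10)(-0.45) − (0.80)(-0.10) = 0.1250
  C_21 = −[(-0.25)(0.75) − (-0.05)(-0.45)] = 0.2100
  C_22 = (1.00)(0.75) − (-0.05)(-0.10) = 0.7450
  C_23 = −[(1.00)(-0.45) − (-0.25)(-0.10)] = 0.4750
  C_31 = (-0.25)(-0.05) − (-0.05)(0.80) = 0.0525
  C_32 = −[(1.00)(-0.05) − (-0.05)(-0.10)] = 0.0550
  C_33 = (1.00)(0.80) − (-0.25)(-0.10) = 0.7750
det(I−A) = Σ_j (I−A)_1j·C_1j = (1.00)(0.5775) + (-0.25)(0.0800) + (-0.05)(0.1250) = 0.55125
adj(I−A) = Cᵀ =
  [ 0.5775   0.2100   0.0525]
  [ 0.0800   0.7450   0.0550]
  [ 0.1250   0.4750   0.7750]
(I − A)⁻¹ = adj(I−A) / det(I−A) ≈
  [   1.0476     0.3810     0.0952]
  [   0.1451     1.3515     0.0998]
  [   0.2268     0.8617     1.4059]
x = (I − A)⁻¹ d = adj(I−A)·d / det(I−A), with det(I−A) = 0.55125:
  x_S = (0.5775·30 + 0.2100·140 + 0.0525·200) / 0.55125 = 57.225 / 0.55125 ≈ 103.8
  x_F = (0.0800·30 + 0.7450·140 + 0.0550·200) / 0.55125 = 117.70 / 0.55125 ≈ 213.5
  x_H = (0.1250·30 + 0.4750·140 + 0.7750·200) / 0.55125 = 225.25 / 0.55125 ≈ 408.6

x_H = 408.6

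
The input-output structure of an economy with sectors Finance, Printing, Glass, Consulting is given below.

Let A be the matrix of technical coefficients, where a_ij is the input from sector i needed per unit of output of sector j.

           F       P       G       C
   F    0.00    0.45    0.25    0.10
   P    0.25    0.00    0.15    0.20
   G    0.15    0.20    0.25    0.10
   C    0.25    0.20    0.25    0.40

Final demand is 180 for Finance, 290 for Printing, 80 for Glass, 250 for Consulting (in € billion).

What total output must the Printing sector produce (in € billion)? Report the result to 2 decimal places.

x_P = 900.35

I − A =
  [   1.00    -0.45    -0.25    -0.10]
  [  -0.25     1.00    -0.15    -0.20]
  [  -0.15    -0.20     0.75    -0.10]
  [  -0.25    -0.20    -0.25     0.60]
Compute the cofactors C_ij = (−1)^(i+j)·(3×3 minor ij) of I−A; the adjugate is their transpose:
adj(I−A) = Cᵀ =
  [ 0.36400   0.24625   0.23100   0.18125]
  [ 0.16850   0.37375   0.19250   0.18475]
  [ 0.15400   0.18975   0.44000   0.16225]
  [ 0.27200   0.30625   0.34375   0.57550]
det(I−A) = Σ_j (I−A)_1j·C_1j = (1.00)(0.36400) + (-0.45)(0.16850) + (-0.25)(0.15400) + (-0.10)(0.27200) = 0.222475
(I − A)⁻¹ = adj(I−A) / det(I−A) ≈
  [   1.6361     1.1069     1.0383     0.8147]
  [   0.7574     1.6800     0.8653     0.8304]
  [   0.6922     0.8529     1.9778     0.7293]
  [   1.2226     1.3766     1.5451     2.5868]
x = (I − A)⁻¹ d = adj(I−A)·d / det(I−A), with det(I−A) = 0.222475:
  x_F = (0.36400·180 + 0.24625·290 + 0.23100·80 + 0.18125·250) / 0.222475 = 200.725 / 0.222475 ≈ 902.24
  x_P = (0.16850·180 + 0.37375·290 + 0.19250·80 + 0.18475·250) / 0.222475 = 200.305 / 0.222475 ≈ 900.35
  x_G = (0.15400·180 + 0.18975·290 + 0.44000·80 + 0.16225·250) / 0.222475 = 158.51 / 0.222475 ≈ 712.48
  x_C = (0.27200·180 + 0.30625·290 + 0.34375·80 + 0.57550·250) / 0.222475 = 309.1475 / 0.222475 ≈ 1389.58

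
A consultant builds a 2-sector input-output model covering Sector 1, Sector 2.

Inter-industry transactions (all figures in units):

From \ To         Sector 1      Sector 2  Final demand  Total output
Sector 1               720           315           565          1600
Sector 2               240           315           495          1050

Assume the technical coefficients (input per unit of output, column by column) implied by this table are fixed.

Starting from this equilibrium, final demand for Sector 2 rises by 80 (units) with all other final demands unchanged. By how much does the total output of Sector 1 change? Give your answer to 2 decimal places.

Δx_1 = 70.59

Technical coefficients a_ij = z_ij / X_j:
  a_11 = 720/1600 = 0.45, a_21 = 240/1600 = 0.15
  a_12 = 315/1050 = 0.30, a_22 = 315/1050 = 0.30
I − A =
  [   0.55    -0.30]
  [  -0.15     0.70]
det(I−A) = (0.55)(0.70) − (-0.30)(-0.15) = 0.3400
adj(I−A) = [[0.70, 0.30], [0.15, 0.55]]
(I − A)⁻¹ = adj(I−A) / det(I−A) ≈
  [   2.0588     0.8824]
  [   0.4412     1.6176]
Δx = (I − A)⁻¹ Δd with Δd having +80 in the Sector 2 component and 0 elsewhere.
So Δx_1 = L_12 · (+80), where L_12 = adj(I−A)_12 / det(I−A) = 0.30 / 0.3400.
Δx_1 = 0.30 × (+80) / 0.3400 = 24.00 / 0.3400 ≈ 70.59.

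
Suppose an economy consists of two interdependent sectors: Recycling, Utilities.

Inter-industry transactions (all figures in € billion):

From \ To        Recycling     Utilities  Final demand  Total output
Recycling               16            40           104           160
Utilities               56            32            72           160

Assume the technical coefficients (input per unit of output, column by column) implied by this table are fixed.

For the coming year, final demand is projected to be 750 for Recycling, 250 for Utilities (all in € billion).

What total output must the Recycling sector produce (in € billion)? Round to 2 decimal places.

Technical coefficients a_ij = z_ij / X_j:
  a_RR = 16/160 = 0.10, a_UR = 56/160 = 0.35
  a_RU = 40/160 = 0.25, a_UU = 32/160 = 0.20
I − A =
  [   0.90    -0.25]
  [  -0.35     0.80]
det(I−A) = (0.90)(0.80) − (-0.25)(-0.35) = 0.6325
adj(I−A) = [[0.80, 0.25], [0.35, 0.90]]
(I − A)⁻¹ = adj(I−A) / det(I−A) ≈
  [   1.2648     0.3953]
  [   0.5534     1.4229]
x = (I − A)⁻¹ d = adj(I−A)·d / det(I−A), with det(I−A) = 0.6325:
  x_R = (0.80·750 + 0.25·250) / 0.6325 = 662.50 / 0.6325 ≈ 1047.43
  x_U = (0.35·750 + 0.90·250) / 0.6325 = 487.50 / 0.6325 ≈ 770.75

x_R = 1047.43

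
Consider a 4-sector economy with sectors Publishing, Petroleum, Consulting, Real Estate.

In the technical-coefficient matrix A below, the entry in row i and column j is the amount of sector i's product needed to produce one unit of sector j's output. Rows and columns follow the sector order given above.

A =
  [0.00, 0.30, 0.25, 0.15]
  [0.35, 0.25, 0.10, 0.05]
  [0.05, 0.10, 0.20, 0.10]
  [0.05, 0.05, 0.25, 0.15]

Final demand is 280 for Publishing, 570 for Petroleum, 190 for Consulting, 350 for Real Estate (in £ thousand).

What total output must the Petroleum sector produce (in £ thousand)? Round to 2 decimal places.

x_2 = 1305.98

I − A =
  [   1.00    -0.30    -0.25    -0.15]
  [  -0.35     0.75    -0.10    -0.05]
  [  -0.05    -0.10     0.80    -0.10]
  [  -0.05    -0.05    -0.25     0.85]
Compute the cofactors C_ij = (−1)^(i+j)·(3×3 minor ij) of I−A; the adjugate is their transpose:
adj(I−A) = Cᵀ =
  [ 0.479000   0.228750   0.216875   0.123500]
  [ 0.236625   0.635250   0.184875   0.100875]
  [ 0.067250   0.103875   0.536750   0.081125]
  [ 0.061875   0.081375   0.181500   0.486375]
det(I−A) = Σ_j (I−A)_1j·C_1j = (1.00)(0.479000) + (-0.30)(0.236625) + (-0.25)(0.067250) + (-0.15)(0.061875) = 0.38191875
(I − A)⁻¹ = adj(I−A) / det(I−A) ≈
  [   1.2542     0.5989     0.5679     0.3234]
  [   0.6196     1.6633     0.4841     0.2641]
  [   0.1761     0.2720     1.4054     0.2124]
  [   0.1620     0.2131     0.4752     1.2735]
x = (I − A)⁻¹ d = adj(I−A)·d / det(I−A), with det(I−A) = 0.38191875:
  x_1 = (0.479000·280 + 0.228750·570 + 0.216875·190 + 0.123500·350) / 0.38191875 = 348.93875 / 0.38191875 ≈ 913.65
  x_2 = (0.236625·280 + 0.635250·570 + 0.184875·190 + 0.100875·350) / 0.38191875 = 498.78 / 0.38191875 ≈ 1305.98
  x_3 = (0.067250·280 + 0.103875·570 + 0.536750·190 + 0.081125·350) / 0.38191875 = 208.415 / 0.38191875 ≈ 545.71
  x_4 = (0.061875·280 + 0.081375·570 + 0.181500·190 + 0.486375·350) / 0.38191875 = 268.425 / 0.38191875 ≈ 702.83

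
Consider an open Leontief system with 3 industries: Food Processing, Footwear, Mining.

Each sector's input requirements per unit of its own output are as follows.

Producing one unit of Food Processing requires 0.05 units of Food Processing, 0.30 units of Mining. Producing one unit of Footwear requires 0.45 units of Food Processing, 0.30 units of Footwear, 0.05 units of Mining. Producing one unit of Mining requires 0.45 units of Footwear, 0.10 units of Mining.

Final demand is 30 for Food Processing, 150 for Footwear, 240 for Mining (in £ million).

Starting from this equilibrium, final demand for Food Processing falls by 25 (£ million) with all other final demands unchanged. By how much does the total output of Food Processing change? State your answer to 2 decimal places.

Δx_1 = -29.41

I − A =
  [   0.95    -0.45     0.00]
  [   0.00     0.70    -0.45]
  [  -0.30    -0.05     0.90]
Cofactors of I−A, C_ij = (−1)^(i+j)·(minor ij) (rows/columns in the sector order above):
  C_11 = (0.70)(0.90) − (-0.45)(-0.05) = 0.6075
  C_12 = −[(0.00)(0.90) − (-0.45)(-0.30)] = 0.1350
  C_13 = (0.00)(-0.05) − (0.70)(-0.30) = 0.2100
  C_21 = −[(-0.45)(0.90) − (0.00)(-0.05)] = 0.4050
  C_22 = (0.95)(0.90) − (0.00)(-0.30) = 0.8550
  C_23 = −[(0.95)(-0.05) − (-0.45)(-0.30)] = 0.1825
  C_31 = (-0.45)(-0.45) − (0.00)(0.70) = 0.2025
  C_32 = −[(0.95)(-0.45) − (0.00)(0.00)] = 0.4275
  C_33 = (0.95)(0.70) − (-0.45)(0.00) = 0.6650
det(I−A) = Σ_j (I−A)_1j·C_1j = (0.95)(0.6075) + (-0.45)(0.1350) + (0.00)(0.2100) = 0.516375
adj(I−A) = Cᵀ =
  [ 0.6075   0.4050   0.2025]
  [ 0.1350   0.8550   0.4275]
  [ 0.2100   0.1825   0.6650]
(I − A)⁻¹ = adj(I−A) / det(I−A) ≈
  [   1.1765     0.7843     0.3922]
  [   0.2614     1.6558     0.8279]
  [   0.4067     0.3534     1.2878]
Δx = (I − A)⁻¹ Δd with Δd having -25 in the Food Processing component and 0 elsewhere.
So Δx_1 = L_11 · (-25), where L_11 = adj(I−A)_11 / det(I−A) = 0.6075 / 0.516375.
Δx_1 = 0.6075 × (-25) / 0.516375 = -15.1875 / 0.516375 ≈ -29.41.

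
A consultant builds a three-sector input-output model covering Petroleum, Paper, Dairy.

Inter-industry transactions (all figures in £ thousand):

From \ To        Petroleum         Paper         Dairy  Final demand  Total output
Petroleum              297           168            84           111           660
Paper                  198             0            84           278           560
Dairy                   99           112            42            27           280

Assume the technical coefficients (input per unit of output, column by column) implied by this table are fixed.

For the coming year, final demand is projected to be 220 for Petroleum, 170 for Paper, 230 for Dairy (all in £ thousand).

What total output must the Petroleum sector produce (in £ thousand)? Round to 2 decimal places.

Technical coefficients a_ij = z_ij / X_j:
  a_11 = 297/660 = 0.45, a_21 = 198/660 = 0.30, a_31 = 99/660 = 0.15
  a_12 = 168/560 = 0.30, a_22 = 0/560 = 0.00, a_32 = 112/560 = 0.20
  a_13 = 84/280 = 0.30, a_23 = 84/280 = 0.30, a_33 = 42/280 = 0.15
I − A =
  [   0.55    -0.30    -0.30]
  [  -0.30     1.00    -0.30]
  [  -0.15    -0.20     0.85]
Cofactors of I−A, C_ij = (−1)^(i+j)·(minor ij) (rows/columns in the sector order above):
  C_11 = (1.00)(0.85) − (-0.30)(-0.20) = 0.7900
  C_12 = −[(-0.30)(0.85) − (-0.30)(-0.15)] = 0.3000
  C_13 = (-0.30)(-0.20) − (1.00)(-0.15) = 0.2100
  C_21 = −[(-0.30)(0.85) − (-0.30)(-0.20)] = 0.3150
  C_22 = (0.55)(0.85) − (-0.30)(-0.15) = 0.4225
  C_23 = −[(0.55)(-0.20) − (-0.30)(-0.15)] = 0.1550
  C_31 = (-0.30)(-0.30) − (-0.30)(1.00) = 0.3900
  C_32 = −[(0.55)(-0.30) − (-0.30)(-0.30)] = 0.2550
  C_33 = (0.55)(1.00) − (-0.30)(-0.30) = 0.4600
det(I−A) = Σ_j (I−A)_1j·C_1j = (0.55)(0.7900) + (-0.30)(0.3000) + (-0.30)(0.2100) = 0.2815
adj(I−A) = Cᵀ =
  [ 0.7900   0.3150   0.3900]
  [ 0.3000   0.4225   0.2550]
  [ 0.2100   0.1550   0.4600]
(I − A)⁻¹ = adj(I−A) / det(I−A) ≈
  [   2.8064     1.1190     1.3854]
  [   1.0657     1.5009     0.9059]
  [   0.7460     0.5506     1.6341]
x = (I − A)⁻¹ d = adj(I−A)·d / det(I−A), with det(I−A) = 0.2815:
  x_1 = (0.7900·220 + 0.3150·170 + 0.3900·230) / 0.2815 = 317.05 / 0.2815 ≈ 1126.29
  x_2 = (0.3000·220 + 0.4225·170 + 0.2550·230) / 0.2815 = 196.475 / 0.2815 ≈ 697.96
  x_3 = (0.2100·220 + 0.1550·170 + 0.4600·230) / 0.2815 = 178.35 / 0.2815 ≈ 633.57

x_1 = 1126.29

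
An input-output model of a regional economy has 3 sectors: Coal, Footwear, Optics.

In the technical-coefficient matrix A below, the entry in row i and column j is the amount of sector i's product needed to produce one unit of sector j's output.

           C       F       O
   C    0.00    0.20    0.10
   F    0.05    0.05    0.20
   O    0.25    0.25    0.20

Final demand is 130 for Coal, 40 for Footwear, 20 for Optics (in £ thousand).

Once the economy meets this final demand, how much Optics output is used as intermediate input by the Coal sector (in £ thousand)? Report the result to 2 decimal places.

z_OC = 38.38

I − A =
  [   1.00    -0.20    -0.10]
  [  -0.05     0.95    -0.20]
  [  -0.25    -0.25     0.80]
Cofactors of I−A, C_ij = (−1)^(i+j)·(minor ij) (rows/columns in the sector order above):
  C_11 = (0.95)(0.80) − (-0.20)(-0.25) = 0.7100
  C_12 = −[(-0.05)(0.80) − (-0.20)(-0.25)] = 0.0900
  C_13 = (-0.05)(-0.25) − (0.95)(-0.25) = 0.2500
  C_21 = −[(-0.20)(0.80) − (-0.10)(-0.25)] = 0.1850
  C_22 = (1.00)(0.80) − (-0.10)(-0.25) = 0.7750
  C_23 = −[(1.00)(-0.25) − (-0.20)(-0.25)] = 0.3000
  C_31 = (-0.20)(-0.20) − (-0.10)(0.95) = 0.1350
  C_32 = −[(1.00)(-0.20) − (-0.10)(-0.05)] = 0.2050
  C_33 = (1.00)(0.95) − (-0.20)(-0.05) = 0.9400
det(I−A) = Σ_j (I−A)_1j·C_1j = (1.00)(0.7100) + (-0.20)(0.0900) + (-0.10)(0.2500) = 0.6670
adj(I−A) = Cᵀ =
  [ 0.7100   0.1850   0.1350]
  [ 0.0900   0.7750   0.2050]
  [ 0.2500   0.3000   0.9400]
(I − A)⁻¹ = adj(I−A) / det(I−A) ≈
  [   1.0645     0.2774     0.2024]
  [   0.1349     1.1619     0.3073]
  [   0.3748     0.4498     1.4093]
First solve x = (I − A)⁻¹ d = adj(I−A)·d / det(I−A); in particular x_C = (0.7100·130 + 0.1850·40 + 0.1350·20) / 0.6670 = 102.40 / 0.6670 ≈ 153.5232.
Intermediate flow from O to C: z_OC = a_OC · x_C = 0.25 × 102.40 / 0.6670 = 25.60 / 0.6670 ≈ 38.38.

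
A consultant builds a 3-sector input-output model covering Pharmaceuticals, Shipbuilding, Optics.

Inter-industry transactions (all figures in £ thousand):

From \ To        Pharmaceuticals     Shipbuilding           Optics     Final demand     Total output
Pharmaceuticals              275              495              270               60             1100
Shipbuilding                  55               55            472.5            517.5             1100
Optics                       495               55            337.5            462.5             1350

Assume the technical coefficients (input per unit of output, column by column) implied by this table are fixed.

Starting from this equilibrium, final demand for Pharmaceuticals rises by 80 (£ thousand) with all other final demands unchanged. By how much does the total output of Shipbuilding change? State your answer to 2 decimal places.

Technical coefficients a_ij = z_ij / X_j:
  a_PP = 275/1100 = 0.25, a_SP = 55/1100 = 0.05, a_OP = 495/1100 = 0.45
  a_PS = 495/1100 = 0.45, a_SS = 55/1100 = 0.05, a_OS = 55/1100 = 0.05
  a_PO = 270/1350 = 0.20, a_SO = 472.5/1350 = 0.35, a_OO = 337.5/1350 = 0.25
I − A =
  [   0.75    -0.45    -0.20]
  [  -0.05     0.95    -0.35]
  [  -0.45    -0.05     0.75]
Cofactors of I−A, C_ij = (−1)^(i+j)·(minor ij) (rows/columns in the sector order above):
  C_11 = (0.95)(0.75) − (-0.35)(-0.05) = 0.6950
  C_12 = −[(-0.05)(0.75) − (-0.35)(-0.45)] = 0.1950
  C_13 = (-0.05)(-0.05) − (0.95)(-0.45) = 0.4300
  C_21 = −[(-0.45)(0.75) − (-0.20)(-0.05)] = 0.3475
  C_22 = (0.75)(0.75) − (-0.20)(-0.45) = 0.4725
  C_23 = −[(0.75)(-0.05) − (-0.45)(-0.45)] = 0.2400
  C_31 = (-0.45)(-0.35) − (-0.20)(0.95) = 0.3475
  C_32 = −[(0.75)(-0.35) − (-0.20)(-0.05)] = 0.2725
  C_33 = (0.75)(0.95) − (-0.45)(-0.05) = 0.6900
det(I−A) = Σ_j (I−A)_1j·C_1j = (0.75)(0.6950) + (-0.45)(0.1950) + (-0.20)(0.4300) = 0.3475
adj(I−A) = Cᵀ =
  [ 0.6950   0.3475   0.3475]
  [ 0.1950   0.4725   0.2725]
  [ 0.4300   0.2400   0.6900]
(I − A)⁻¹ = adj(I−A) / det(I−A) ≈
  [   2.0000     1.0000     1.0000]
  [   0.5612     1.3597     0.7842]
  [   1.2374     0.6906     1.9856]
Δx = (I − A)⁻¹ Δd with Δd having +80 in the Pharmaceuticals component and 0 elsewhere.
So Δx_S = L_SP · (+80), where L_SP = adj(I−A)_SP / det(I−A) = 0.1950 / 0.3475.
Δx_S = 0.1950 × (+80) / 0.3475 = 15.60 / 0.3475 ≈ 44.89.

Δx_S = 44.89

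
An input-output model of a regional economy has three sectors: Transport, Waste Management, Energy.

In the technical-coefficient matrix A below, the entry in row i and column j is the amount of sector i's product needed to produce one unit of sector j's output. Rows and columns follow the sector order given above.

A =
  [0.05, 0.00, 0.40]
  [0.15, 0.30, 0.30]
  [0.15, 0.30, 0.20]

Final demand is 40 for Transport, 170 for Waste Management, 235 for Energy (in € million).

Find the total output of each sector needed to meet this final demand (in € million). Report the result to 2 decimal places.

x_T = 271.67, x_W = 534.73, x_E = 545.21

I − A =
  [   0.95     0.00    -0.40]
  [  -0.15     0.70    -0.30]
  [  -0.15    -0.30     0.80]
Cofactors of I−A, C_ij = (−1)^(i+j)·(minor ij) (rows/columns in the sector order above):
  C_11 = (0.70)(0.80) − (-0.30)(-0.30) = 0.4700
  C_12 = −[(-0.15)(0.80) − (-0.30)(-0.15)] = 0.1650
  C_13 = (-0.15)(-0.30) − (0.70)(-0.15) = 0.1500
  C_21 = −[(0.00)(0.80) − (-0.40)(-0.30)] = 0.1200
  C_22 = (0.95)(0.80) − (-0.40)(-0.15) = 0.7000
  C_23 = −[(0.95)(-0.30) − (0.00)(-0.15)] = 0.2850
  C_31 = (0.00)(-0.30) − (-0.40)(0.70) = 0.2800
  C_32 = −[(0.95)(-0.30) − (-0.40)(-0.15)] = 0.3450
  C_33 = (0.95)(0.70) − (0.00)(-0.15) = 0.6650
det(I−A) = Σ_j (I−A)_1j·C_1j = (0.95)(0.4700) + (0.00)(0.1650) + (-0.40)(0.1500) = 0.3865
adj(I−A) = Cᵀ =
  [ 0.4700   0.1200   0.2800]
  [ 0.1650   0.7000   0.3450]
  [ 0.1500   0.2850   0.6650]
(I − A)⁻¹ = adj(I−A) / det(I−A) ≈
  [   1.2160     0.3105     0.7245]
  [   0.4269     1.8111     0.8926]
  [   0.3881     0.7374     1.7206]
x = (I − A)⁻¹ d = adj(I−A)·d / det(I−A), with det(I−A) = 0.3865:
  x_T = (0.4700·40 + 0.1200·170 + 0.2800·235) / 0.3865 = 105.00 / 0.3865 ≈ 271.67
  x_W = (0.1650·40 + 0.7000·170 + 0.3450·235) / 0.3865 = 206.675 / 0.3865 ≈ 534.73
  x_E = (0.1500·40 + 0.2850·170 + 0.6650·235) / 0.3865 = 210.725 / 0.3865 ≈ 545.21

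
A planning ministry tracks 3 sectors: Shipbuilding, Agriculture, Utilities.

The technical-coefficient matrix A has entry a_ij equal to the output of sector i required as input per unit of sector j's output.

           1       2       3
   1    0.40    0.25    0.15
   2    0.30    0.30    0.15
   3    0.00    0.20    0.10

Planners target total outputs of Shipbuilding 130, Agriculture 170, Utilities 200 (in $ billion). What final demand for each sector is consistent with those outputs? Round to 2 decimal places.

d_1 = 5.50, d_2 = 50.00, d_3 = 146.00

I − A =
  [   0.60    -0.25    -0.15]
  [  -0.30     0.70    -0.15]
  [   0.00    -0.20     0.90]
d = (I − A) x:
  d_1 = (+0.60)·130 + (-0.25)·170 + (-0.15)·200 = 5.50
  d_2 = (-0.30)·130 + (+0.70)·170 + (-0.15)·200 = 50.00
  d_3 = (+0.00)·130 + (-0.20)·170 + (+0.90)·200 = 146.00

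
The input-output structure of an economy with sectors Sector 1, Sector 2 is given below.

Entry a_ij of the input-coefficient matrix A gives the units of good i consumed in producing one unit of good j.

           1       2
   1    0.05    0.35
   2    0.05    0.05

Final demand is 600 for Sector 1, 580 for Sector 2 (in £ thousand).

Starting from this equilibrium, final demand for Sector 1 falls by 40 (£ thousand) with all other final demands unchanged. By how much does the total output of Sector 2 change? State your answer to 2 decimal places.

Δx_2 = -2.26

I − A =
  [   0.95    -0.35]
  [  -0.05     0.95]
det(I−A) = (0.95)(0.95) − (-0.35)(-0.05) = 0.8850
adj(I−A) = [[0.95, 0.35], [0.05, 0.95]]
(I − A)⁻¹ = adj(I−A) / det(I−A) ≈
  [   1.0734     0.3955]
  [   0.0565     1.0734]
Δx = (I − A)⁻¹ Δd with Δd having -40 in the Sector 1 component and 0 elsewhere.
So Δx_2 = L_21 · (-40), where L_21 = adj(I−A)_21 / det(I−A) = 0.05 / 0.8850.
Δx_2 = 0.05 × (-40) / 0.8850 = -2.00 / 0.8850 ≈ -2.26.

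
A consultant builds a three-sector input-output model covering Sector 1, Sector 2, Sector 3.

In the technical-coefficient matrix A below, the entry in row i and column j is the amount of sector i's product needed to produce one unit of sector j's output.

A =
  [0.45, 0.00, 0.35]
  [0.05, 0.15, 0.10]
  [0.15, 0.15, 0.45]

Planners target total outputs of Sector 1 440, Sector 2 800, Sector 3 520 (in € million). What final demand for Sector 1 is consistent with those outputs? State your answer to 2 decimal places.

I − A =
  [   0.55     0.00    -0.35]
  [  -0.05     0.85    -0.10]
  [  -0.15    -0.15     0.55]
d = (I − A) x:
  d_1 = (+0.55)·440 + (+0.00)·800 + (-0.35)·520 = 60.00
  d_2 = (-0.05)·440 + (+0.85)·800 + (-0.10)·520 = 606.00
  d_3 = (-0.15)·440 + (-0.15)·800 + (+0.55)·520 = 100.00

d_1 = 60.00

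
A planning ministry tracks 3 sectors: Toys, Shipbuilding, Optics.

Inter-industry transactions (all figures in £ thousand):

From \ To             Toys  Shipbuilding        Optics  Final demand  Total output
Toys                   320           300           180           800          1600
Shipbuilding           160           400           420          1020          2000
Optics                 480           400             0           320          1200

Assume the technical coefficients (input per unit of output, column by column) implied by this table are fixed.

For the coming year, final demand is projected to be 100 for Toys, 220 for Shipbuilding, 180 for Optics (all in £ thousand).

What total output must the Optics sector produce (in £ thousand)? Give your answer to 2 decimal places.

Technical coefficients a_ij = z_ij / X_j:
  a_TT = 320/1600 = 0.20, a_ST = 160/1600 = 0.10, a_OT = 480/1600 = 0.30
  a_TS = 300/2000 = 0.15, a_SS = 400/2000 = 0.20, a_OS = 400/2000 = 0.20
  a_TO = 180/1200 = 0.15, a_SO = 420/1200 = 0.35, a_OO = 0/1200 = 0.00
I − A =
  [   0.80    -0.15    -0.15]
  [  -0.10     0.80    -0.35]
  [  -0.30    -0.20     1.00]
Cofactors of I−A, C_ij = (−1)^(i+j)·(minor ij) (rows/columns in the sector order above):
  C_11 = (0.80)(1.00) − (-0.35)(-0.20) = 0.7300
  C_12 = −[(-0.10)(1.00) − (-0.35)(-0.30)] = 0.2050
  C_13 = (-0.10)(-0.20) − (0.80)(-0.30) = 0.2600
  C_21 = −[(-0.15)(1.00) − (-0.15)(-0.20)] = 0.1800
  C_22 = (0.80)(1.00) − (-0.15)(-0.30) = 0.7550
  C_23 = −[(0.80)(-0.20) − (-0.15)(-0.30)] = 0.2050
  C_31 = (-0.15)(-0.35) − (-0.15)(0.80) = 0.1725
  C_32 = −[(0.80)(-0.35) − (-0.15)(-0.10)] = 0.2950
  C_33 = (0.80)(0.80) − (-0.15)(-0.10) = 0.6250
det(I−A) = Σ_j (I−A)_1j·C_1j = (0.80)(0.7300) + (-0.15)(0.2050) + (-0.15)(0.2600) = 0.51425
adj(I−A) = Cᵀ =
  [ 0.7300   0.1800   0.1725]
  [ 0.2050   0.7550   0.2950]
  [ 0.2600   0.2050   0.6250]
(I − A)⁻¹ = adj(I−A) / det(I−A) ≈
  [   1.4195     0.3500     0.3354]
  [   0.3986     1.4682     0.5737]
  [   0.5056     0.3986     1.2154]
x = (I − A)⁻¹ d = adj(I−A)·d / det(I−A), with det(I−A) = 0.51425:
  x_T = (0.7300·100 + 0.1800·220 + 0.1725·180) / 0.51425 = 143.65 / 0.51425 ≈ 279.34
  x_S = (0.2050·100 + 0.7550·220 + 0.2950·180) / 0.51425 = 239.70 / 0.51425 ≈ 466.12
  x_O = (0.2600·100 + 0.2050·220 + 0.6250·180) / 0.51425 = 183.60 / 0.51425 ≈ 357.02

x_O = 357.02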